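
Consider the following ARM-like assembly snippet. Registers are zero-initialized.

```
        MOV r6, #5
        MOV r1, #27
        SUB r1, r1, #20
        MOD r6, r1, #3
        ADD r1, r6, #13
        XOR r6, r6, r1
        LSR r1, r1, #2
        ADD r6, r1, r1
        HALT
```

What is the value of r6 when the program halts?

after MOV r6, #5: r6=5
after MOV r1, #27: r1=27
after SUB r1, r1, #20: r1=27-20=7
after MOD r6, r1, #3: r6=7%3=1
after ADD r1, r6, #13: r1=1+13=14
after XOR r6, r6, r1: r6=1^14=15
after LSR r1, r1, #2: r1=14>>2=3
after ADD r6, r1, r1: r6=3+3=6
halt.

6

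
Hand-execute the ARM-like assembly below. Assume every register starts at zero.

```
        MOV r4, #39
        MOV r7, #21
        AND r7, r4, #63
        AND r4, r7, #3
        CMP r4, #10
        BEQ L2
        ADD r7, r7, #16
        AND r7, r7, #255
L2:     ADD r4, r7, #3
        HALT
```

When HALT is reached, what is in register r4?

r4=39
r7=21
r7=39&63=39
r4=39&3=3
CMP r4, #10  (cmp 3,10)
BEQ L2: not taken
r7=39+16=55
r7=55&255=55
r4=55+3=58
halt.

58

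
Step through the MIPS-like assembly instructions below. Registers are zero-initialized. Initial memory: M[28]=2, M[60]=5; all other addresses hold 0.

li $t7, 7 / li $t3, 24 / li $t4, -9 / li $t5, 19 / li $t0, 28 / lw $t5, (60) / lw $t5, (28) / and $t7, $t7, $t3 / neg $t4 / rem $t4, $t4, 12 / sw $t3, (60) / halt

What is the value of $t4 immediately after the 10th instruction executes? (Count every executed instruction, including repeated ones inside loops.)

9

$t7=7
$t3=24
$t4=-9
$t5=19
$t0=28
$t5=M[60]=5
$t5=M[28]=2
$t7=7&24=0
$t4=-(-9)=9
$t4=9%12=9
After step 10: $t4 = 9.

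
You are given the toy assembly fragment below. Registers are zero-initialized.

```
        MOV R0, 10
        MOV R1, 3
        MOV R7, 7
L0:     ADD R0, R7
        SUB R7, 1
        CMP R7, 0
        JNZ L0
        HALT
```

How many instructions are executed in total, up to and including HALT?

MOV R0, 10 → R0=10
MOV R1, 3 → R1=3
MOV R7, 7 → R7=7
ADD R0, R7 → R0=10+7=17
SUB R7, 1 → R7=7-1=6
CMP R7, 0  (cmp 6,0)
JNZ L0: taken
ADD R0, R7 → R0=17+6=23
SUB R7, 1 → R7=6-1=5
CMP R7, 0  (cmp 5,0)
JNZ L0: taken
ADD R0, R7 → R0=23+5=28
SUB R7, 1 → R7=5-1=4
CMP R7, 0  (cmp 4,0)
JNZ L0: taken
ADD R0, R7 → R0=28+4=32
SUB R7, 1 → R7=4-1=3
CMP R7, 0  (cmp 3,0)
JNZ L0: taken
ADD R0, R7 → R0=32+3=35
SUB R7, 1 → R7=3-1=2
CMP R7, 0  (cmp 2,0)
JNZ L0: taken
ADD R0, R7 → R0=35+2=37
SUB R7, 1 → R7=2-1=1
CMP R7, 0  (cmp 1,0)
JNZ L0: taken
ADD R0, R7 → R0=37+1=38
SUB R7, 1 → R7=1-1=0
CMP R7, 0  (cmp 0,0)
JNZ L0: not taken
halt.
Total executed instructions: 32.

32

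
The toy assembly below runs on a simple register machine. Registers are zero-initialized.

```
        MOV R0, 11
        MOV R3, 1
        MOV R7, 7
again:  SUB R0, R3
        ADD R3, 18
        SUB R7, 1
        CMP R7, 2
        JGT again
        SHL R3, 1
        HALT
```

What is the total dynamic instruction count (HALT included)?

30

MOV R0, 11 → R0=11
MOV R3, 1 → R3=1
MOV R7, 7 → R7=7
SUB R0, R3 → R0=11-1=10
ADD R3, 18 → R3=1+18=19
SUB R7, 1 → R7=7-1=6
CMP R7, 2  (cmp 6,2)
JGT again: taken
SUB R0, R3 → R0=10-19=-9
ADD R3, 18 → R3=19+18=37
SUB R7, 1 → R7=6-1=5
CMP R7, 2  (cmp 5,2)
JGT again: taken
SUB R0, R3 → R0=(-9)-37=-46
ADD R3, 18 → R3=37+18=55
SUB R7, 1 → R7=5-1=4
CMP R7, 2  (cmp 4,2)
JGT again: taken
SUB R0, R3 → R0=(-46)-55=-101
ADD R3, 18 → R3=55+18=73
SUB R7, 1 → R7=4-1=3
CMP R7, 2  (cmp 3,2)
JGT again: taken
SUB R0, R3 → R0=(-101)-73=-174
ADD R3, 18 → R3=73+18=91
SUB R7, 1 → R7=3-1=2
CMP R7, 2  (cmp 2,2)
JGT again: not taken
SHL R3, 1 → R3=91<<1=182
halt.
Total executed instructions: 30.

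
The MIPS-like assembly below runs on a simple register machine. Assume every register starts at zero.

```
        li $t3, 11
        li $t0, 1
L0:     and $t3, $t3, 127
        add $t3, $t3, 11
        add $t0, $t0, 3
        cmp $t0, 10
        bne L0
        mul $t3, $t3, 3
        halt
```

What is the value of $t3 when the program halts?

$t3=11
$t0=1
$t3=11&127=11
$t3=11+11=22
$t0=1+3=4
cmp $t0, 10  (cmp 4,10)
bne L0: taken
$t3=22&127=22
$t3=22+11=33
$t0=4+3=7
cmp $t0, 10  (cmp 7,10)
bne L0: taken
$t3=33&127=33
$t3=33+11=44
$t0=7+3=10
cmp $t0, 10  (cmp 10,10)
bne L0: not taken
$t3=44*3=132
halt.

132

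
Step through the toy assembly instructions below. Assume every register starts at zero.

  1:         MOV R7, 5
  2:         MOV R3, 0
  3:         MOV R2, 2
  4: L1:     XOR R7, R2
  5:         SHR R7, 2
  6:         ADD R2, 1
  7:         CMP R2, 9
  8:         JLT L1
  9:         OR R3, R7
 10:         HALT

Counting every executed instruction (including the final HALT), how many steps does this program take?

40

R7=5
R3=0
R2=2
R7=5^2=7
R7=7>>2=1
R2=2+1=3
CMP R2, 9  (cmp 3,9)
JLT L1: taken
R7=1^3=2
R7=2>>2=0
R2=3+1=4
CMP R2, 9  (cmp 4,9)
JLT L1: taken
R7=0^4=4
R7=4>>2=1
R2=4+1=5
CMP R2, 9  (cmp 5,9)
JLT L1: taken
R7=1^5=4
R7=4>>2=1
R2=5+1=6
CMP R2, 9  (cmp 6,9)
JLT L1: taken
R7=1^6=7
R7=7>>2=1
R2=6+1=7
CMP R2, 9  (cmp 7,9)
JLT L1: taken
R7=1^7=6
R7=6>>2=1
R2=7+1=8
CMP R2, 9  (cmp 8,9)
JLT L1: taken
R7=1^8=9
R7=9>>2=2
R2=8+1=9
CMP R2, 9  (cmp 9,9)
JLT L1: not taken
R3=0|2=2
halt.
Total executed instructions: 40.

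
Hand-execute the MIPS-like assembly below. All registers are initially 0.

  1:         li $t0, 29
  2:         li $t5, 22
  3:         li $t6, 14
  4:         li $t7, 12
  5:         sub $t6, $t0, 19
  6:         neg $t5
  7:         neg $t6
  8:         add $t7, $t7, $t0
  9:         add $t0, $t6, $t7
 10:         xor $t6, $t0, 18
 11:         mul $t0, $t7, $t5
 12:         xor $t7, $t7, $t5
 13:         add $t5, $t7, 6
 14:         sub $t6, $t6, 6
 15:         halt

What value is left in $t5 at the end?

after li $t0, 29: $t0=29
after li $t5, 22: $t5=22
after li $t6, 14: $t6=14
after li $t7, 12: $t7=12
after sub $t6, $t0, 19: $t6=29-19=10
after neg $t5: $t5=-(22)=-22
after neg $t6: $t6=-(10)=-10
after add $t7, $t7, $t0: $t7=12+29=41
after add $t0, $t6, $t7: $t0=(-10)+41=31
after xor $t6, $t0, 18: $t6=31^18=13
after mul $t0, $t7, $t5: $t0=41*(-22)=-902
after xor $t7, $t7, $t5: $t7=41^(-22)=-61
after add $t5, $t7, 6: $t5=(-61)+6=-55
after sub $t6, $t6, 6: $t6=13-6=7
halt.

-55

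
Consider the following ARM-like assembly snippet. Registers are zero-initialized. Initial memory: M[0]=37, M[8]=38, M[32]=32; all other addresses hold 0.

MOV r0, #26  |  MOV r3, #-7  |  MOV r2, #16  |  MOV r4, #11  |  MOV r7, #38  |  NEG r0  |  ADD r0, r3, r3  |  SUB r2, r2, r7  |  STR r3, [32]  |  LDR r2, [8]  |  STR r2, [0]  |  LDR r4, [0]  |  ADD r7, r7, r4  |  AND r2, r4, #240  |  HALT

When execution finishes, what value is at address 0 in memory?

MOV r0, #26 → r0=26
MOV r3, #-7 → r3=-7
MOV r2, #16 → r2=16
MOV r4, #11 → r4=11
MOV r7, #38 → r7=38
NEG r0 → r0=-(26)=-26
ADD r0, r3, r3 → r0=(-7)+(-7)=-14
SUB r2, r2, r7 → r2=16-38=-22
STR r3, [32] → M[32]=-7
LDR r2, [8] → r2=M[8]=38
STR r2, [0] → M[0]=38
LDR r4, [0] → r4=M[0]=38
ADD r7, r7, r4 → r7=38+38=76
AND r2, r4, #240 → r2=38&240=32
halt.

38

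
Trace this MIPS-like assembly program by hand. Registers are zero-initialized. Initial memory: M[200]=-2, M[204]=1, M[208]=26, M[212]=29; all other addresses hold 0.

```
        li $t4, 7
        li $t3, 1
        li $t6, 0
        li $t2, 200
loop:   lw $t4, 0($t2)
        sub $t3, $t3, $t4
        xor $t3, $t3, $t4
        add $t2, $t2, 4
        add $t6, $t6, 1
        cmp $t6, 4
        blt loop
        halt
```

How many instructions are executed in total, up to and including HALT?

33

after li $t4, 7: $t4=7
after li $t3, 1: $t3=1
after li $t6, 0: $t6=0
after li $t2, 200: $t2=200
after lw $t4, 0($t2): $t4=M[200]=-2
after sub $t3, $t3, $t4: $t3=1-(-2)=3
after xor $t3, $t3, $t4: $t3=3^(-2)=-3
after add $t2, $t2, 4: $t2=200+4=204
after add $t6, $t6, 1: $t6=0+1=1
cmp $t6, 4  (cmp 1,4)
blt loop: taken
after lw $t4, 0($t2): $t4=M[204]=1
after sub $t3, $t3, $t4: $t3=(-3)-1=-4
after xor $t3, $t3, $t4: $t3=(-4)^1=-3
after add $t2, $t2, 4: $t2=204+4=208
after add $t6, $t6, 1: $t6=1+1=2
cmp $t6, 4  (cmp 2,4)
blt loop: taken
after lw $t4, 0($t2): $t4=M[208]=26
after sub $t3, $t3, $t4: $t3=(-3)-26=-29
after xor $t3, $t3, $t4: $t3=(-29)^26=-7
after add $t2, $t2, 4: $t2=208+4=212
after add $t6, $t6, 1: $t6=2+1=3
cmp $t6, 4  (cmp 3,4)
blt loop: taken
after lw $t4, 0($t2): $t4=M[212]=29
after sub $t3, $t3, $t4: $t3=(-7)-29=-36
after xor $t3, $t3, $t4: $t3=(-36)^29=-63
after add $t2, $t2, 4: $t2=212+4=216
after add $t6, $t6, 1: $t6=3+1=4
cmp $t6, 4  (cmp 4,4)
blt loop: not taken
halt.
Total executed instructions: 33.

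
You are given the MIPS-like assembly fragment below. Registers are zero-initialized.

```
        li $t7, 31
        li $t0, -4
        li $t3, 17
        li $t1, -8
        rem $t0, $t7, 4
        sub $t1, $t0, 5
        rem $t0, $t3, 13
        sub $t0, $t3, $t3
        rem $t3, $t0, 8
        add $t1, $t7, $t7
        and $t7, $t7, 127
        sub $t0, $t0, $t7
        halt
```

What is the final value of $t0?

after li $t7, 31: $t7=31
after li $t0, -4: $t0=-4
after li $t3, 17: $t3=17
after li $t1, -8: $t1=-8
after rem $t0, $t7, 4: $t0=31%4=3
after sub $t1, $t0, 5: $t1=3-5=-2
after rem $t0, $t3, 13: $t0=17%13=4
after sub $t0, $t3, $t3: $t0=17-17=0
after rem $t3, $t0, 8: $t3=0%8=0
after add $t1, $t7, $t7: $t1=31+31=62
after and $t7, $t7, 127: $t7=31&127=31
after sub $t0, $t0, $t7: $t0=0-31=-31
halt.

-31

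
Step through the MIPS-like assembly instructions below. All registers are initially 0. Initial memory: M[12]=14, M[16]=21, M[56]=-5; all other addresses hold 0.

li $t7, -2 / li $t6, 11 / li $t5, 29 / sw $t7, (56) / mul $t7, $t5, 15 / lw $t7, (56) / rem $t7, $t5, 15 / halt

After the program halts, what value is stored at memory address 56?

$t7=-2
$t6=11
$t5=29
sw $t7, (56) → M[56]=-2
$t7=29*15=435
$t7=M[56]=-2
$t7=29%15=14
halt.

-2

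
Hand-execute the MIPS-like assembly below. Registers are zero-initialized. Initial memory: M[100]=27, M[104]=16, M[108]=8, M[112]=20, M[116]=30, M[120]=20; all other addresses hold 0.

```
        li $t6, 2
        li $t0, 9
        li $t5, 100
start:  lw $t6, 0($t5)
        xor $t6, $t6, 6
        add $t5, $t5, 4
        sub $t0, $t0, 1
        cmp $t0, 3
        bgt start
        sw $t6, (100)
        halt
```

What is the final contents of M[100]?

18

$t6=2
$t0=9
$t5=100
$t6=M[100]=27
$t6=27^6=29
$t5=100+4=104
$t0=9-1=8
cmp $t0, 3  (cmp 8,3)
bgt start: taken
$t6=M[104]=16
$t6=16^6=22
$t5=104+4=108
$t0=8-1=7
cmp $t0, 3  (cmp 7,3)
bgt start: taken
$t6=M[108]=8
$t6=8^6=14
$t5=108+4=112
$t0=7-1=6
cmp $t0, 3  (cmp 6,3)
bgt start: taken
$t6=M[112]=20
$t6=20^6=18
$t5=112+4=116
$t0=6-1=5
cmp $t0, 3  (cmp 5,3)
bgt start: taken
$t6=M[116]=30
$t6=30^6=24
$t5=116+4=120
$t0=5-1=4
cmp $t0, 3  (cmp 4,3)
bgt start: taken
$t6=M[120]=20
$t6=20^6=18
$t5=120+4=124
$t0=4-1=3
cmp $t0, 3  (cmp 3,3)
bgt start: not taken
sw $t6, (100) → M[100]=18
halt.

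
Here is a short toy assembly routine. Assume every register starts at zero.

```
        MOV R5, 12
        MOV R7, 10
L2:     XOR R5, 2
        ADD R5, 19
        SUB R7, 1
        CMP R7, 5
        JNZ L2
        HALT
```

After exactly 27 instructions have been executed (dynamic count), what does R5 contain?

R5=12
R7=10
R5=12^2=14
R5=14+19=33
R7=10-1=9
CMP R7, 5  (cmp 9,5)
JNZ L2: taken
R5=33^2=35
R5=35+19=54
R7=9-1=8
CMP R7, 5  (cmp 8,5)
JNZ L2: taken
R5=54^2=52
R5=52+19=71
R7=8-1=7
CMP R7, 5  (cmp 7,5)
JNZ L2: taken
R5=71^2=69
R5=69+19=88
R7=7-1=6
CMP R7, 5  (cmp 6,5)
JNZ L2: taken
R5=88^2=90
R5=90+19=109
R7=6-1=5
CMP R7, 5  (cmp 5,5)
JNZ L2: not taken
After step 27: R5 = 109.

109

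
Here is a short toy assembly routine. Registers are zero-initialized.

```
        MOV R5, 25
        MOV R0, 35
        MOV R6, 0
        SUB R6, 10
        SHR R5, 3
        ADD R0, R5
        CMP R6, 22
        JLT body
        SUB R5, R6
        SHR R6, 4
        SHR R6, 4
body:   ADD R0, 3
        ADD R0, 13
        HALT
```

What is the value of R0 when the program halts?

54

after MOV R5, 25: R5=25
after MOV R0, 35: R0=35
after MOV R6, 0: R6=0
after SUB R6, 10: R6=0-10=-10
after SHR R5, 3: R5=25>>3=3
after ADD R0, R5: R0=35+3=38
CMP R6, 22  (cmp -10,22)
JLT body: taken
after ADD R0, 3: R0=38+3=41
after ADD R0, 13: R0=41+13=54
halt.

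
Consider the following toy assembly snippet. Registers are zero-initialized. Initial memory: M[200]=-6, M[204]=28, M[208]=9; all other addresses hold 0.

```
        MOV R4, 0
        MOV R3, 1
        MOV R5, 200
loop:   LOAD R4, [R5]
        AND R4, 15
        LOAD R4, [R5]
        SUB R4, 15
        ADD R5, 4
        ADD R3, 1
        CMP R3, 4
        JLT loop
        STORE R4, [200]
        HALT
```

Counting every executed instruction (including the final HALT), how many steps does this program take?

after MOV R4, 0: R4=0
after MOV R3, 1: R3=1
after MOV R5, 200: R5=200
after LOAD R4, [R5]: R4=M[200]=-6
after AND R4, 15: R4=(-6)&15=10
after LOAD R4, [R5]: R4=M[200]=-6
after SUB R4, 15: R4=(-6)-15=-21
after ADD R5, 4: R5=200+4=204
after ADD R3, 1: R3=1+1=2
CMP R3, 4  (cmp 2,4)
JLT loop: taken
after LOAD R4, [R5]: R4=M[204]=28
after AND R4, 15: R4=28&15=12
after LOAD R4, [R5]: R4=M[204]=28
after SUB R4, 15: R4=28-15=13
after ADD R5, 4: R5=204+4=208
after ADD R3, 1: R3=2+1=3
CMP R3, 4  (cmp 3,4)
JLT loop: taken
after LOAD R4, [R5]: R4=M[208]=9
after AND R4, 15: R4=9&15=9
after LOAD R4, [R5]: R4=M[208]=9
after SUB R4, 15: R4=9-15=-6
after ADD R5, 4: R5=208+4=212
after ADD R3, 1: R3=3+1=4
CMP R3, 4  (cmp 4,4)
JLT loop: not taken
STORE R4, [200] → M[200]=-6
halt.
Total executed instructions: 29.

29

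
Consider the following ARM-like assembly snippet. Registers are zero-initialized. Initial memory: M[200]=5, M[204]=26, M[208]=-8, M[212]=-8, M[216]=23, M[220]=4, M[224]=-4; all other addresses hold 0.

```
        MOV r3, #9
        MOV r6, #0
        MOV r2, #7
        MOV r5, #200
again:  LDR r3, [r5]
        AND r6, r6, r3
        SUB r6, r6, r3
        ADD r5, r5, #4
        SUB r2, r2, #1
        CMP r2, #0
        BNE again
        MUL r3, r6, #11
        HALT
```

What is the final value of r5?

228

after MOV r3, #9: r3=9
after MOV r6, #0: r6=0
after MOV r2, #7: r2=7
after MOV r5, #200: r5=200
after LDR r3, [r5]: r3=M[200]=5
after AND r6, r6, r3: r6=0&5=0
after SUB r6, r6, r3: r6=0-5=-5
after ADD r5, r5, #4: r5=200+4=204
after SUB r2, r2, #1: r2=7-1=6
CMP r2, #0  (cmp 6,0)
BNE again: taken
after LDR r3, [r5]: r3=M[204]=26
after AND r6, r6, r3: r6=(-5)&26=26
after SUB r6, r6, r3: r6=26-26=0
after ADD r5, r5, #4: r5=204+4=208
after SUB r2, r2, #1: r2=6-1=5
CMP r2, #0  (cmp 5,0)
BNE again: taken
after LDR r3, [r5]: r3=M[208]=-8
after AND r6, r6, r3: r6=0&(-8)=0
after SUB r6, r6, r3: r6=0-(-8)=8
after ADD r5, r5, #4: r5=208+4=212
after SUB r2, r2, #1: r2=5-1=4
CMP r2, #0  (cmp 4,0)
BNE again: taken
after LDR r3, [r5]: r3=M[212]=-8
after AND r6, r6, r3: r6=8&(-8)=8
after SUB r6, r6, r3: r6=8-(-8)=16
after ADD r5, r5, #4: r5=212+4=216
after SUB r2, r2, #1: r2=4-1=3
CMP r2, #0  (cmp 3,0)
BNE again: taken
after LDR r3, [r5]: r3=M[216]=23
after AND r6, r6, r3: r6=16&23=16
after SUB r6, r6, r3: r6=16-23=-7
after ADD r5, r5, #4: r5=216+4=220
after SUB r2, r2, #1: r2=3-1=2
CMP r2, #0  (cmp 2,0)
BNE again: taken
after LDR r3, [r5]: r3=M[220]=4
after AND r6, r6, r3: r6=(-7)&4=0
after SUB r6, r6, r3: r6=0-4=-4
after ADD r5, r5, #4: r5=220+4=224
after SUB r2, r2, #1: r2=2-1=1
CMP r2, #0  (cmp 1,0)
BNE again: taken
after LDR r3, [r5]: r3=M[224]=-4
after AND r6, r6, r3: r6=(-4)&(-4)=-4
after SUB r6, r6, r3: r6=(-4)-(-4)=0
after ADD r5, r5, #4: r5=224+4=228
after SUB r2, r2, #1: r2=1-1=0
CMP r2, #0  (cmp 0,0)
BNE again: not taken
after MUL r3, r6, #11: r3=0*11=0
halt.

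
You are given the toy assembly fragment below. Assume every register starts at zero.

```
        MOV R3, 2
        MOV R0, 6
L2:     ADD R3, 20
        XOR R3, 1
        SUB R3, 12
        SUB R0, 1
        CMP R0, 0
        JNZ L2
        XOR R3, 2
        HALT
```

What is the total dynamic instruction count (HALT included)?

R3=2
R0=6
R3=2+20=22
R3=22^1=23
R3=23-12=11
R0=6-1=5
CMP R0, 0  (cmp 5,0)
JNZ L2: taken
R3=11+20=31
R3=31^1=30
R3=30-12=18
R0=5-1=4
CMP R0, 0  (cmp 4,0)
JNZ L2: taken
R3=18+20=38
R3=38^1=39
R3=39-12=27
R0=4-1=3
CMP R0, 0  (cmp 3,0)
JNZ L2: taken
R3=27+20=47
R3=47^1=46
R3=46-12=34
R0=3-1=2
CMP R0, 0  (cmp 2,0)
JNZ L2: taken
R3=34+20=54
R3=54^1=55
R3=55-12=43
R0=2-1=1
CMP R0, 0  (cmp 1,0)
JNZ L2: taken
R3=43+20=63
R3=63^1=62
R3=62-12=50
R0=1-1=0
CMP R0, 0  (cmp 0,0)
JNZ L2: not taken
R3=50^2=48
halt.
Total executed instructions: 40.

40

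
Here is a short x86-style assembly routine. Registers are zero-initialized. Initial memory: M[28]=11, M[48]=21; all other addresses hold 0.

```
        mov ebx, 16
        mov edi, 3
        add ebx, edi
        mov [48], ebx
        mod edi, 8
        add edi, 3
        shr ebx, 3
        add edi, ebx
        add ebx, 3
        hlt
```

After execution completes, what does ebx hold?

after mov ebx, 16: ebx=16
after mov edi, 3: edi=3
after add ebx, edi: ebx=16+3=19
mov [48], ebx → M[48]=19
after mod edi, 8: edi=3%8=3
after add edi, 3: edi=3+3=6
after shr ebx, 3: ebx=19>>3=2
after add edi, ebx: edi=6+2=8
after add ebx, 3: ebx=2+3=5
halt.

5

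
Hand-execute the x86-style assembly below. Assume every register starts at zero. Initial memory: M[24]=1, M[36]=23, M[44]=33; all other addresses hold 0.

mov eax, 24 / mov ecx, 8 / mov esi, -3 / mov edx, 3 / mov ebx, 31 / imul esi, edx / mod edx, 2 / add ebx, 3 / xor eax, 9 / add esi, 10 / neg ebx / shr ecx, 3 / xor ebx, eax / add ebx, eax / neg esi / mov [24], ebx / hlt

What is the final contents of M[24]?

mov eax, 24 → eax=24
mov ecx, 8 → ecx=8
mov esi, -3 → esi=-3
mov edx, 3 → edx=3
mov ebx, 31 → ebx=31
imul esi, edx → esi=(-3)*3=-9
mod edx, 2 → edx=3%2=1
add ebx, 3 → ebx=31+3=34
xor eax, 9 → eax=24^9=17
add esi, 10 → esi=(-9)+10=1
neg ebx → ebx=-(34)=-34
shr ecx, 3 → ecx=8>>3=1
xor ebx, eax → ebx=(-34)^17=-49
add ebx, eax → ebx=(-49)+17=-32
neg esi → esi=-(1)=-1
mov [24], ebx → M[24]=-32
halt.

-32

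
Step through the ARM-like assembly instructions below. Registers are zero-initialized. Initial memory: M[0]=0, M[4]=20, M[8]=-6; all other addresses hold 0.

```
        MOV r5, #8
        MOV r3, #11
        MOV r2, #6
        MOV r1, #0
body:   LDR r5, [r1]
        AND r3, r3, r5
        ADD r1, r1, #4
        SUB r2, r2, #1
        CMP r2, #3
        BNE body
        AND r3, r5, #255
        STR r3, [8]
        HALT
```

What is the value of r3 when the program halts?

250

MOV r5, #8 → r5=8
MOV r3, #11 → r3=11
MOV r2, #6 → r2=6
MOV r1, #0 → r1=0
LDR r5, [r1] → r5=M[0]=0
AND r3, r3, r5 → r3=11&0=0
ADD r1, r1, #4 → r1=0+4=4
SUB r2, r2, #1 → r2=6-1=5
CMP r2, #3  (cmp 5,3)
BNE body: taken
LDR r5, [r1] → r5=M[4]=20
AND r3, r3, r5 → r3=0&20=0
ADD r1, r1, #4 → r1=4+4=8
SUB r2, r2, #1 → r2=5-1=4
CMP r2, #3  (cmp 4,3)
BNE body: taken
LDR r5, [r1] → r5=M[8]=-6
AND r3, r3, r5 → r3=0&(-6)=0
ADD r1, r1, #4 → r1=8+4=12
SUB r2, r2, #1 → r2=4-1=3
CMP r2, #3  (cmp 3,3)
BNE body: not taken
AND r3, r5, #255 → r3=(-6)&255=250
STR r3, [8] → M[8]=250
halt.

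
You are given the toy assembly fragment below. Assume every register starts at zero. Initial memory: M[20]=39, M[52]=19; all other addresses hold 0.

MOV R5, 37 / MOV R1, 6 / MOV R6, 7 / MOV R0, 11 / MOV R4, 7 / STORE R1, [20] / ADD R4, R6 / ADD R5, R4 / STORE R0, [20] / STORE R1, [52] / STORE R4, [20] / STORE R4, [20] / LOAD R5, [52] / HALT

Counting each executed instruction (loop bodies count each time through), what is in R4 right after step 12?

R5=37
R1=6
R6=7
R0=11
R4=7
STORE R1, [20] → M[20]=6
R4=7+7=14
R5=37+14=51
STORE R0, [20] → M[20]=11
STORE R1, [52] → M[52]=6
STORE R4, [20] → M[20]=14
STORE R4, [20] → M[20]=14
After step 12: R4 = 14.

14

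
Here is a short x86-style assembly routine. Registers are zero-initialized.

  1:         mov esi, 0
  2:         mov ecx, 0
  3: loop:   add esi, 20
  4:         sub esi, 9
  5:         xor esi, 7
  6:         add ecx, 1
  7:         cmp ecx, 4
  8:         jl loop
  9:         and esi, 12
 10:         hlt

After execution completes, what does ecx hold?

4

mov esi, 0 → esi=0
mov ecx, 0 → ecx=0
add esi, 20 → esi=0+20=20
sub esi, 9 → esi=20-9=11
xor esi, 7 → esi=11^7=12
add ecx, 1 → ecx=0+1=1
cmp ecx, 4  (cmp 1,4)
jl loop: taken
add esi, 20 → esi=12+20=32
sub esi, 9 → esi=32-9=23
xor esi, 7 → esi=23^7=16
add ecx, 1 → ecx=1+1=2
cmp ecx, 4  (cmp 2,4)
jl loop: taken
add esi, 20 → esi=16+20=36
sub esi, 9 → esi=36-9=27
xor esi, 7 → esi=27^7=28
add ecx, 1 → ecx=2+1=3
cmp ecx, 4  (cmp 3,4)
jl loop: taken
add esi, 20 → esi=28+20=48
sub esi, 9 → esi=48-9=39
xor esi, 7 → esi=39^7=32
add ecx, 1 → ecx=3+1=4
cmp ecx, 4  (cmp 4,4)
jl loop: not taken
and esi, 12 → esi=32&12=0
halt.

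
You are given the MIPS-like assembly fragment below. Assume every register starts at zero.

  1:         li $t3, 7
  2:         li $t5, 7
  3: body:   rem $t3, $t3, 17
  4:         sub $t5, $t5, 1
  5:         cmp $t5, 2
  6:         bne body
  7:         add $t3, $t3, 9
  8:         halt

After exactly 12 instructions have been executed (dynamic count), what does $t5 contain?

li $t3, 7 → $t3=7
li $t5, 7 → $t5=7
rem $t3, $t3, 17 → $t3=7%17=7
sub $t5, $t5, 1 → $t5=7-1=6
cmp $t5, 2  (cmp 6,2)
bne body: taken
rem $t3, $t3, 17 → $t3=7%17=7
sub $t5, $t5, 1 → $t5=6-1=5
cmp $t5, 2  (cmp 5,2)
bne body: taken
rem $t3, $t3, 17 → $t3=7%17=7
sub $t5, $t5, 1 → $t5=5-1=4
After step 12: $t5 = 4.

4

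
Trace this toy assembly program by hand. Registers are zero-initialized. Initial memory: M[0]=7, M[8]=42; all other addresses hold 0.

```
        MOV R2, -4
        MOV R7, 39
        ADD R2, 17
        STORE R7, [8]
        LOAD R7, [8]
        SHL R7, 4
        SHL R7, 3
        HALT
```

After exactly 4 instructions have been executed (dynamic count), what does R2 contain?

MOV R2, -4 → R2=-4
MOV R7, 39 → R7=39
ADD R2, 17 → R2=(-4)+17=13
STORE R7, [8] → M[8]=39
After step 4: R2 = 13.

13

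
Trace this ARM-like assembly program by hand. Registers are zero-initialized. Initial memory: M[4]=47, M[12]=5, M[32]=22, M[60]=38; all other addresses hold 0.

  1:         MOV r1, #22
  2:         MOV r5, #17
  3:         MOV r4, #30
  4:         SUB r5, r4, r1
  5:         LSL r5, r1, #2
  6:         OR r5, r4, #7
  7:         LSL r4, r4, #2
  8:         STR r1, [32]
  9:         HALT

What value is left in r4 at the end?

120

r1=22
r5=17
r4=30
r5=30-22=8
r5=22<<2=88
r5=30|7=31
r4=30<<2=120
STR r1, [32] → M[32]=22
halt.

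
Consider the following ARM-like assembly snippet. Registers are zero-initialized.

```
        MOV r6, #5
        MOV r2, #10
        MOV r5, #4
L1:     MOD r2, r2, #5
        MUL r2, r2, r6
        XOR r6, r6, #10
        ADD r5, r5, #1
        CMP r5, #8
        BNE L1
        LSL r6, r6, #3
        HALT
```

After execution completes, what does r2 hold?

MOV r6, #5 → r6=5
MOV r2, #10 → r2=10
MOV r5, #4 → r5=4
MOD r2, r2, #5 → r2=10%5=0
MUL r2, r2, r6 → r2=0*5=0
XOR r6, r6, #10 → r6=5^10=15
ADD r5, r5, #1 → r5=4+1=5
CMP r5, #8  (cmp 5,8)
BNE L1: taken
MOD r2, r2, #5 → r2=0%5=0
MUL r2, r2, r6 → r2=0*15=0
XOR r6, r6, #10 → r6=15^10=5
ADD r5, r5, #1 → r5=5+1=6
CMP r5, #8  (cmp 6,8)
BNE L1: taken
MOD r2, r2, #5 → r2=0%5=0
MUL r2, r2, r6 → r2=0*5=0
XOR r6, r6, #10 → r6=5^10=15
ADD r5, r5, #1 → r5=6+1=7
CMP r5, #8  (cmp 7,8)
BNE L1: taken
MOD r2, r2, #5 → r2=0%5=0
MUL r2, r2, r6 → r2=0*15=0
XOR r6, r6, #10 → r6=15^10=5
ADD r5, r5, #1 → r5=7+1=8
CMP r5, #8  (cmp 8,8)
BNE L1: not taken
LSL r6, r6, #3 → r6=5<<3=40
halt.

0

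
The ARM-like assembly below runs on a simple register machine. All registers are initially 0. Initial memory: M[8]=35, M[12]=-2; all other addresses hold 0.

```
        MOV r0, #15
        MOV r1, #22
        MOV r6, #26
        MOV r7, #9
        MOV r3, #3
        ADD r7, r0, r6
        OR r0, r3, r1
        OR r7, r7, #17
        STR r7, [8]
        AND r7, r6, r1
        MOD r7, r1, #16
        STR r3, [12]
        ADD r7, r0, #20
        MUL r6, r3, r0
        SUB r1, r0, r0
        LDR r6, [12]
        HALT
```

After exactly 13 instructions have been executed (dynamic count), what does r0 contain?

23

r0=15
r1=22
r6=26
r7=9
r3=3
r7=15+26=41
r0=3|22=23
r7=41|17=57
STR r7, [8] → M[8]=57
r7=26&22=18
r7=22%16=6
STR r3, [12] → M[12]=3
r7=23+20=43
After step 13: r0 = 23.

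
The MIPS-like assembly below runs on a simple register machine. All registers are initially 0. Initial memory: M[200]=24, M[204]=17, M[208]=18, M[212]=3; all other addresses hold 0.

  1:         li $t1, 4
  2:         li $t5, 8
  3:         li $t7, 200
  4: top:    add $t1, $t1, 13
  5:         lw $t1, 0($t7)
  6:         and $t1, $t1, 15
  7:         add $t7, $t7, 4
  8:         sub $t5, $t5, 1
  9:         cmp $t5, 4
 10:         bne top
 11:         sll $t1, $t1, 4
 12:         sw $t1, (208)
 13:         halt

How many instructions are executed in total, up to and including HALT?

34

li $t1, 4 → $t1=4
li $t5, 8 → $t5=8
li $t7, 200 → $t7=200
add $t1, $t1, 13 → $t1=4+13=17
lw $t1, 0($t7) → $t1=M[200]=24
and $t1, $t1, 15 → $t1=24&15=8
add $t7, $t7, 4 → $t7=200+4=204
sub $t5, $t5, 1 → $t5=8-1=7
cmp $t5, 4  (cmp 7,4)
bne top: taken
add $t1, $t1, 13 → $t1=8+13=21
lw $t1, 0($t7) → $t1=M[204]=17
and $t1, $t1, 15 → $t1=17&15=1
add $t7, $t7, 4 → $t7=204+4=208
sub $t5, $t5, 1 → $t5=7-1=6
cmp $t5, 4  (cmp 6,4)
bne top: taken
add $t1, $t1, 13 → $t1=1+13=14
lw $t1, 0($t7) → $t1=M[208]=18
and $t1, $t1, 15 → $t1=18&15=2
add $t7, $t7, 4 → $t7=208+4=212
sub $t5, $t5, 1 → $t5=6-1=5
cmp $t5, 4  (cmp 5,4)
bne top: taken
add $t1, $t1, 13 → $t1=2+13=15
lw $t1, 0($t7) → $t1=M[212]=3
and $t1, $t1, 15 → $t1=3&15=3
add $t7, $t7, 4 → $t7=212+4=216
sub $t5, $t5, 1 → $t5=5-1=4
cmp $t5, 4  (cmp 4,4)
bne top: not taken
sll $t1, $t1, 4 → $t1=3<<4=48
sw $t1, (208) → M[208]=48
halt.
Total executed instructions: 34.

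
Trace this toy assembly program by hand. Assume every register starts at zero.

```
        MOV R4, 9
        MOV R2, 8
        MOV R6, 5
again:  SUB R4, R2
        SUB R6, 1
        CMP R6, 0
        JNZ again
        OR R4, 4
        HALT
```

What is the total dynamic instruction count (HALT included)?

after MOV R4, 9: R4=9
after MOV R2, 8: R2=8
after MOV R6, 5: R6=5
after SUB R4, R2: R4=9-8=1
after SUB R6, 1: R6=5-1=4
CMP R6, 0  (cmp 4,0)
JNZ again: taken
after SUB R4, R2: R4=1-8=-7
after SUB R6, 1: R6=4-1=3
CMP R6, 0  (cmp 3,0)
JNZ again: taken
after SUB R4, R2: R4=(-7)-8=-15
after SUB R6, 1: R6=3-1=2
CMP R6, 0  (cmp 2,0)
JNZ again: taken
after SUB R4, R2: R4=(-15)-8=-23
after SUB R6, 1: R6=2-1=1
CMP R6, 0  (cmp 1,0)
JNZ again: taken
after SUB R4, R2: R4=(-23)-8=-31
after SUB R6, 1: R6=1-1=0
CMP R6, 0  (cmp 0,0)
JNZ again: not taken
after OR R4, 4: R4=(-31)|4=-27
halt.
Total executed instructions: 25.

25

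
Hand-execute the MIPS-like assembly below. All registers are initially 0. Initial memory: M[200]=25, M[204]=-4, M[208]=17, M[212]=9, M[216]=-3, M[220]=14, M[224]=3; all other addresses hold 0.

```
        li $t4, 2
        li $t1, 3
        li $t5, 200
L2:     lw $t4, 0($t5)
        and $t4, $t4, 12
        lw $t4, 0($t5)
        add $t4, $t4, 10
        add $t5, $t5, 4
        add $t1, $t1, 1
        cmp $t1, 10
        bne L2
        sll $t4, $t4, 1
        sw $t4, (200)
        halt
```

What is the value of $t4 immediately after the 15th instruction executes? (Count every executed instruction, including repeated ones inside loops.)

li $t4, 2 → $t4=2
li $t1, 3 → $t1=3
li $t5, 200 → $t5=200
lw $t4, 0($t5) → $t4=M[200]=25
and $t4, $t4, 12 → $t4=25&12=8
lw $t4, 0($t5) → $t4=M[200]=25
add $t4, $t4, 10 → $t4=25+10=35
add $t5, $t5, 4 → $t5=200+4=204
add $t1, $t1, 1 → $t1=3+1=4
cmp $t1, 10  (cmp 4,10)
bne L2: taken
lw $t4, 0($t5) → $t4=M[204]=-4
and $t4, $t4, 12 → $t4=(-4)&12=12
lw $t4, 0($t5) → $t4=M[204]=-4
add $t4, $t4, 10 → $t4=(-4)+10=6
After step 15: $t4 = 6.

6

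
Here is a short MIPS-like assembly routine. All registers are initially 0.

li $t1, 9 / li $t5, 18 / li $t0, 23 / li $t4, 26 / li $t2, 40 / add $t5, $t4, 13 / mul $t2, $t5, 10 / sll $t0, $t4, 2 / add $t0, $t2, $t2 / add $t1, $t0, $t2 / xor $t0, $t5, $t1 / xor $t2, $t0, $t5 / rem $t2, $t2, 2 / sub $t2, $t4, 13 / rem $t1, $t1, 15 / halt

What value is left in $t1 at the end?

after li $t1, 9: $t1=9
after li $t5, 18: $t5=18
after li $t0, 23: $t0=23
after li $t4, 26: $t4=26
after li $t2, 40: $t2=40
after add $t5, $t4, 13: $t5=26+13=39
after mul $t2, $t5, 10: $t2=39*10=390
after sll $t0, $t4, 2: $t0=26<<2=104
after add $t0, $t2, $t2: $t0=390+390=780
after add $t1, $t0, $t2: $t1=780+390=1170
after xor $t0, $t5, $t1: $t0=39^1170=1205
after xor $t2, $t0, $t5: $t2=1205^39=1170
after rem $t2, $t2, 2: $t2=1170%2=0
after sub $t2, $t4, 13: $t2=26-13=13
after rem $t1, $t1, 15: $t1=1170%15=0
halt.

0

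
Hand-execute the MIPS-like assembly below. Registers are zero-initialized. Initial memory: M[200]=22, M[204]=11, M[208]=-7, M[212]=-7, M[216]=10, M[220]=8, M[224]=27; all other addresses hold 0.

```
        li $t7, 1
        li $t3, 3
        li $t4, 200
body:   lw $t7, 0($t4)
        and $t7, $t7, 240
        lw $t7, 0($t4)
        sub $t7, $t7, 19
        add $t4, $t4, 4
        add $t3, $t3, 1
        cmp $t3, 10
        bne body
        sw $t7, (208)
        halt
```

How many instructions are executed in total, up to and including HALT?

61

after li $t7, 1: $t7=1
after li $t3, 3: $t3=3
after li $t4, 200: $t4=200
after lw $t7, 0($t4): $t7=M[200]=22
after and $t7, $t7, 240: $t7=22&240=16
after lw $t7, 0($t4): $t7=M[200]=22
after sub $t7, $t7, 19: $t7=22-19=3
after add $t4, $t4, 4: $t4=200+4=204
after add $t3, $t3, 1: $t3=3+1=4
cmp $t3, 10  (cmp 4,10)
bne body: taken
after lw $t7, 0($t4): $t7=M[204]=11
after and $t7, $t7, 240: $t7=11&240=0
after lw $t7, 0($t4): $t7=M[204]=11
after sub $t7, $t7, 19: $t7=11-19=-8
after add $t4, $t4, 4: $t4=204+4=208
after add $t3, $t3, 1: $t3=4+1=5
cmp $t3, 10  (cmp 5,10)
bne body: taken
after lw $t7, 0($t4): $t7=M[208]=-7
after and $t7, $t7, 240: $t7=(-7)&240=240
after lw $t7, 0($t4): $t7=M[208]=-7
after sub $t7, $t7, 19: $t7=(-7)-19=-26
after add $t4, $t4, 4: $t4=208+4=212
after add $t3, $t3, 1: $t3=5+1=6
cmp $t3, 10  (cmp 6,10)
bne body: taken
after lw $t7, 0($t4): $t7=M[212]=-7
after and $t7, $t7, 240: $t7=(-7)&240=240
after lw $t7, 0($t4): $t7=M[212]=-7
after sub $t7, $t7, 19: $t7=(-7)-19=-26
after add $t4, $t4, 4: $t4=212+4=216
after add $t3, $t3, 1: $t3=6+1=7
cmp $t3, 10  (cmp 7,10)
bne body: taken
after lw $t7, 0($t4): $t7=M[216]=10
after and $t7, $t7, 240: $t7=10&240=0
after lw $t7, 0($t4): $t7=M[216]=10
after sub $t7, $t7, 19: $t7=10-19=-9
after add $t4, $t4, 4: $t4=216+4=220
after add $t3, $t3, 1: $t3=7+1=8
cmp $t3, 10  (cmp 8,10)
bne body: taken
after lw $t7, 0($t4): $t7=M[220]=8
after and $t7, $t7, 240: $t7=8&240=0
after lw $t7, 0($t4): $t7=M[220]=8
after sub $t7, $t7, 19: $t7=8-19=-11
after add $t4, $t4, 4: $t4=220+4=224
after add $t3, $t3, 1: $t3=8+1=9
cmp $t3, 10  (cmp 9,10)
bne body: taken
after lw $t7, 0($t4): $t7=M[224]=27
after and $t7, $t7, 240: $t7=27&240=16
after lw $t7, 0($t4): $t7=M[224]=27
after sub $t7, $t7, 19: $t7=27-19=8
after add $t4, $t4, 4: $t4=224+4=228
after add $t3, $t3, 1: $t3=9+1=10
cmp $t3, 10  (cmp 10,10)
bne body: not taken
sw $t7, (208) → M[208]=8
halt.
Total executed instructions: 61.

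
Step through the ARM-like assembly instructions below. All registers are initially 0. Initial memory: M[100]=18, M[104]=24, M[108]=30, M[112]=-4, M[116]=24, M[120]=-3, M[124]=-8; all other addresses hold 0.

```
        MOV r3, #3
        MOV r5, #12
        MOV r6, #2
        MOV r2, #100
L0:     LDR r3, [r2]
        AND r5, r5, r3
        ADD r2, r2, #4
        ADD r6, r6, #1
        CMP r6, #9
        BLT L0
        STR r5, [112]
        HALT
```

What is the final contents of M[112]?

0

after MOV r3, #3: r3=3
after MOV r5, #12: r5=12
after MOV r6, #2: r6=2
after MOV r2, #100: r2=100
after LDR r3, [r2]: r3=M[100]=18
after AND r5, r5, r3: r5=12&18=0
after ADD r2, r2, #4: r2=100+4=104
after ADD r6, r6, #1: r6=2+1=3
CMP r6, #9  (cmp 3,9)
BLT L0: taken
after LDR r3, [r2]: r3=M[104]=24
after AND r5, r5, r3: r5=0&24=0
after ADD r2, r2, #4: r2=104+4=108
after ADD r6, r6, #1: r6=3+1=4
CMP r6, #9  (cmp 4,9)
BLT L0: taken
after LDR r3, [r2]: r3=M[108]=30
after AND r5, r5, r3: r5=0&30=0
after ADD r2, r2, #4: r2=108+4=112
after ADD r6, r6, #1: r6=4+1=5
CMP r6, #9  (cmp 5,9)
BLT L0: taken
after LDR r3, [r2]: r3=M[112]=-4
after AND r5, r5, r3: r5=0&(-4)=0
after ADD r2, r2, #4: r2=112+4=116
after ADD r6, r6, #1: r6=5+1=6
CMP r6, #9  (cmp 6,9)
BLT L0: taken
after LDR r3, [r2]: r3=M[116]=24
after AND r5, r5, r3: r5=0&24=0
after ADD r2, r2, #4: r2=116+4=120
after ADD r6, r6, #1: r6=6+1=7
CMP r6, #9  (cmp 7,9)
BLT L0: taken
after LDR r3, [r2]: r3=M[120]=-3
after AND r5, r5, r3: r5=0&(-3)=0
after ADD r2, r2, #4: r2=120+4=124
after ADD r6, r6, #1: r6=7+1=8
CMP r6, #9  (cmp 8,9)
BLT L0: taken
after LDR r3, [r2]: r3=M[124]=-8
after AND r5, r5, r3: r5=0&(-8)=0
after ADD r2, r2, #4: r2=124+4=128
after ADD r6, r6, #1: r6=8+1=9
CMP r6, #9  (cmp 9,9)
BLT L0: not taken
STR r5, [112] → M[112]=0
halt.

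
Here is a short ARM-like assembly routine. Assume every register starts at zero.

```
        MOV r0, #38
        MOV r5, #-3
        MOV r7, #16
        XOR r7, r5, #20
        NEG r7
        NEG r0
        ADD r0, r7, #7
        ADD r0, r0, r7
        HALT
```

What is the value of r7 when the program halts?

23

after MOV r0, #38: r0=38
after MOV r5, #-3: r5=-3
after MOV r7, #16: r7=16
after XOR r7, r5, #20: r7=(-3)^20=-23
after NEG r7: r7=-(-23)=23
after NEG r0: r0=-(38)=-38
after ADD r0, r7, #7: r0=23+7=30
after ADD r0, r0, r7: r0=30+23=53
halt.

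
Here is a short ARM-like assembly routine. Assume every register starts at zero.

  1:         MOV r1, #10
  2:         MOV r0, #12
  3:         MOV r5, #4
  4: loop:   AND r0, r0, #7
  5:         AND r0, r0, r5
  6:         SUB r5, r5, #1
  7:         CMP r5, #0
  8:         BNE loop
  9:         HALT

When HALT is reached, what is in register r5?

r1=10
r0=12
r5=4
r0=12&7=4
r0=4&4=4
r5=4-1=3
CMP r5, #0  (cmp 3,0)
BNE loop: taken
r0=4&7=4
r0=4&3=0
r5=3-1=2
CMP r5, #0  (cmp 2,0)
BNE loop: taken
r0=0&7=0
r0=0&2=0
r5=2-1=1
CMP r5, #0  (cmp 1,0)
BNE loop: taken
r0=0&7=0
r0=0&1=0
r5=1-1=0
CMP r5, #0  (cmp 0,0)
BNE loop: not taken
halt.

0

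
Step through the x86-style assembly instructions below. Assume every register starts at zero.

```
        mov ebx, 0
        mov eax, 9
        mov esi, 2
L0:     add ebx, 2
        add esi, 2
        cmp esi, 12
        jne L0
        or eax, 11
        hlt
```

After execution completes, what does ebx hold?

10

after mov ebx, 0: ebx=0
after mov eax, 9: eax=9
after mov esi, 2: esi=2
after add ebx, 2: ebx=0+2=2
after add esi, 2: esi=2+2=4
cmp esi, 12  (cmp 4,12)
jne L0: taken
after add ebx, 2: ebx=2+2=4
after add esi, 2: esi=4+2=6
cmp esi, 12  (cmp 6,12)
jne L0: taken
after add ebx, 2: ebx=4+2=6
after add esi, 2: esi=6+2=8
cmp esi, 12  (cmp 8,12)
jne L0: taken
after add ebx, 2: ebx=6+2=8
after add esi, 2: esi=8+2=10
cmp esi, 12  (cmp 10,12)
jne L0: taken
after add ebx, 2: ebx=8+2=10
after add esi, 2: esi=10+2=12
cmp esi, 12  (cmp 12,12)
jne L0: not taken
after or eax, 11: eax=9|11=11
halt.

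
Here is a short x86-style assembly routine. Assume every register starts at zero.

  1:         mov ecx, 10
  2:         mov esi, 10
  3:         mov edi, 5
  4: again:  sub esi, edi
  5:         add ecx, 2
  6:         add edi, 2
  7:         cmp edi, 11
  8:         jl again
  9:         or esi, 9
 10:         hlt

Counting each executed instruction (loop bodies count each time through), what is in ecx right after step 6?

12

mov ecx, 10 → ecx=10
mov esi, 10 → esi=10
mov edi, 5 → edi=5
sub esi, edi → esi=10-5=5
add ecx, 2 → ecx=10+2=12
add edi, 2 → edi=5+2=7
After step 6: ecx = 12.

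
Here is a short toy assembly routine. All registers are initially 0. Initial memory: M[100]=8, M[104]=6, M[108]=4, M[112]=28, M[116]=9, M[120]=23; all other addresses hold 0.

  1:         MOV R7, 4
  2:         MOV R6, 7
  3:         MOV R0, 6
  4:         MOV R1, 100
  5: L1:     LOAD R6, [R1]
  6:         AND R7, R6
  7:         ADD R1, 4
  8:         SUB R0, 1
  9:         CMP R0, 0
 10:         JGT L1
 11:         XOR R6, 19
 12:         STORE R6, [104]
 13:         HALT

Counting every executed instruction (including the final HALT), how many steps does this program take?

R7=4
R6=7
R0=6
R1=100
R6=M[100]=8
R7=4&8=0
R1=100+4=104
R0=6-1=5
CMP R0, 0  (cmp 5,0)
JGT L1: taken
R6=M[104]=6
R7=0&6=0
R1=104+4=108
R0=5-1=4
CMP R0, 0  (cmp 4,0)
JGT L1: taken
R6=M[108]=4
R7=0&4=0
R1=108+4=112
R0=4-1=3
CMP R0, 0  (cmp 3,0)
JGT L1: taken
R6=M[112]=28
R7=0&28=0
R1=112+4=116
R0=3-1=2
CMP R0, 0  (cmp 2,0)
JGT L1: taken
R6=M[116]=9
R7=0&9=0
R1=116+4=120
R0=2-1=1
CMP R0, 0  (cmp 1,0)
JGT L1: taken
R6=M[120]=23
R7=0&23=0
R1=120+4=124
R0=1-1=0
CMP R0, 0  (cmp 0,0)
JGT L1: not taken
R6=23^19=4
STORE R6, [104] → M[104]=4
halt.
Total executed instructions: 43.

43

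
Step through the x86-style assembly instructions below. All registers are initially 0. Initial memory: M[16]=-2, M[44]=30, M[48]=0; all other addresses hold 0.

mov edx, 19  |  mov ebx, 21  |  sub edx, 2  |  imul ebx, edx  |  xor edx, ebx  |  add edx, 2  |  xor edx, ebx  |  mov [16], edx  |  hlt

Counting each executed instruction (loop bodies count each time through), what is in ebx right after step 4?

mov edx, 19 → edx=19
mov ebx, 21 → ebx=21
sub edx, 2 → edx=19-2=17
imul ebx, edx → ebx=21*17=357
After step 4: ebx = 357.

357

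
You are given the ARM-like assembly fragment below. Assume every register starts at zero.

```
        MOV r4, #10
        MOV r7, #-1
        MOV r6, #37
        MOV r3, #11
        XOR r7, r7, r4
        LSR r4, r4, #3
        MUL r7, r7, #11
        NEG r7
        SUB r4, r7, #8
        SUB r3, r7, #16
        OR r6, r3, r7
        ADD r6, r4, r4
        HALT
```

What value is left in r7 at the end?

MOV r4, #10 → r4=10
MOV r7, #-1 → r7=-1
MOV r6, #37 → r6=37
MOV r3, #11 → r3=11
XOR r7, r7, r4 → r7=(-1)^10=-11
LSR r4, r4, #3 → r4=10>>3=1
MUL r7, r7, #11 → r7=(-11)*11=-121
NEG r7 → r7=-(-121)=121
SUB r4, r7, #8 → r4=121-8=113
SUB r3, r7, #16 → r3=121-16=105
OR r6, r3, r7 → r6=105|121=121
ADD r6, r4, r4 → r6=113+113=226
halt.

121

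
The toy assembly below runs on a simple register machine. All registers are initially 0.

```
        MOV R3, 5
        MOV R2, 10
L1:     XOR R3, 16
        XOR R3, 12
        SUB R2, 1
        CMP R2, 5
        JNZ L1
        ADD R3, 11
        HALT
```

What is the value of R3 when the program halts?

MOV R3, 5 → R3=5
MOV R2, 10 → R2=10
XOR R3, 16 → R3=5^16=21
XOR R3, 12 → R3=21^12=25
SUB R2, 1 → R2=10-1=9
CMP R2, 5  (cmp 9,5)
JNZ L1: taken
XOR R3, 16 → R3=25^16=9
XOR R3, 12 → R3=9^12=5
SUB R2, 1 → R2=9-1=8
CMP R2, 5  (cmp 8,5)
JNZ L1: taken
XOR R3, 16 → R3=5^16=21
XOR R3, 12 → R3=21^12=25
SUB R2, 1 → R2=8-1=7
CMP R2, 5  (cmp 7,5)
JNZ L1: taken
XOR R3, 16 → R3=25^16=9
XOR R3, 12 → R3=9^12=5
SUB R2, 1 → R2=7-1=6
CMP R2, 5  (cmp 6,5)
JNZ L1: taken
XOR R3, 16 → R3=5^16=21
XOR R3, 12 → R3=21^12=25
SUB R2, 1 → R2=6-1=5
CMP R2, 5  (cmp 5,5)
JNZ L1: not taken
ADD R3, 11 → R3=25+11=36
halt.

36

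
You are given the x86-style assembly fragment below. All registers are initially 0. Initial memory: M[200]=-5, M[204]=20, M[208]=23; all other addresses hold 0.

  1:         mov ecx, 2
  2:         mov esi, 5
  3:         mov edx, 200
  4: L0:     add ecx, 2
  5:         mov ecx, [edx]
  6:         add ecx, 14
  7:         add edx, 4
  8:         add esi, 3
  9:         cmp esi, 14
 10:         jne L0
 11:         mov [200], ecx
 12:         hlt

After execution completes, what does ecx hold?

37

mov ecx, 2 → ecx=2
mov esi, 5 → esi=5
mov edx, 200 → edx=200
add ecx, 2 → ecx=2+2=4
mov ecx, [edx] → ecx=M[200]=-5
add ecx, 14 → ecx=(-5)+14=9
add edx, 4 → edx=200+4=204
add esi, 3 → esi=5+3=8
cmp esi, 14  (cmp 8,14)
jne L0: taken
add ecx, 2 → ecx=9+2=11
mov ecx, [edx] → ecx=M[204]=20
add ecx, 14 → ecx=20+14=34
add edx, 4 → edx=204+4=208
add esi, 3 → esi=8+3=11
cmp esi, 14  (cmp 11,14)
jne L0: taken
add ecx, 2 → ecx=34+2=36
mov ecx, [edx] → ecx=M[208]=23
add ecx, 14 → ecx=23+14=37
add edx, 4 → edx=208+4=212
add esi, 3 → esi=11+3=14
cmp esi, 14  (cmp 14,14)
jne L0: not taken
mov [200], ecx → M[200]=37
halt.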